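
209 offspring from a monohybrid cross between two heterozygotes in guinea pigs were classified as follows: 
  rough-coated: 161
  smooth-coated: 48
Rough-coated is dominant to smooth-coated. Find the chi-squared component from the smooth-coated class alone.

0.346

For a monohybrid cross between heterozygotes with complete dominance, the expected phenotypic ratio is 3:1.
Total ratio parts = 4. Expected numbers out of 209:
  rough-coated: 209 × 3/4 = 156.75
  smooth-coated: 209 × 1/4 = 52.25
Contribution of smooth-coated: (48 − 52.25)² / 52.25 = 0.3457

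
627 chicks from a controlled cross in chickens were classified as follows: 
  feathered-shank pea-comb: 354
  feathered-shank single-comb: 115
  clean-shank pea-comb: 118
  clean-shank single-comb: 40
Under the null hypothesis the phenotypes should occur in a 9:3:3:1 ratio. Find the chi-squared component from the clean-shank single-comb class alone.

The 9:3:3:1 ratio has 16 parts, so with N = 627 the expected counts are:
  feathered-shank pea-comb: 627 × 9/16 = 352.6875
  feathered-shank single-comb: 627 × 3/16 = 117.5625
  clean-shank pea-comb: 627 × 3/16 = 117.5625
  clean-shank single-comb: 627 × 1/16 = 39.1875
Contribution of clean-shank single-comb: (40 − 39.1875)² / 39.1875 = 0.0168

0.017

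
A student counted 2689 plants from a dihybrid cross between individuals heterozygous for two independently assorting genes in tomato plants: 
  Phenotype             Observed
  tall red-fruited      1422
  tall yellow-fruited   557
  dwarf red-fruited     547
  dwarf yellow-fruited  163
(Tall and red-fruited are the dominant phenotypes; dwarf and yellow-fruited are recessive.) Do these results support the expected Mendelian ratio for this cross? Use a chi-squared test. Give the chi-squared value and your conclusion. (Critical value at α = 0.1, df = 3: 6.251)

A dihybrid F₂ with independent assortment and complete dominance at both loci gives a 9:3:3:1 phenotypic ratio.
Expected counts for N = 2689 under a 9:3:3:1 ratio (total parts = 16):
  tall red-fruited: 2689 × 9/16 = 1512.5625
  tall yellow-fruited: 2689 × 3/16 = 504.1875
  dwarf red-fruited: 2689 × 3/16 = 504.1875
  dwarf yellow-fruited: 2689 × 1/16 = 168.0625
χ² = Σ (O − E)² / E
  tall red-fruited: (1422 − 1512.5625)² / 1512.5625 = 5.4223
  tall yellow-fruited: (557 − 504.1875)² / 504.1875 = 5.5320
  dwarf red-fruited: (547 − 504.1875)² / 504.1875 = 3.6354
  dwarf yellow-fruited: (163 − 168.0625)² / 168.0625 = 0.1525
χ² = 5.4223 + 5.5320 + 3.6354 + 0.1525 = 14.7422 ≈ 14.742
Degrees of freedom = 4 − 1 = 3; critical value at α = 0.1 is 6.251.
Since 14.742 > 6.251, we reject the null hypothesis — the data do not fit the 9:3:3:1 ratio.

14.742; not consistent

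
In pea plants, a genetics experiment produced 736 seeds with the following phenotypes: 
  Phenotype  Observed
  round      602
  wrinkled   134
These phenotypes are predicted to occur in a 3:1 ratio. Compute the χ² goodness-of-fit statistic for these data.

Under the 3:1 hypothesis (Σ ratio = 4, N = 736):
  round: 736 × 3/4 = 552
  wrinkled: 736 × 1/4 = 184
χ² = Σ (O − E)² / E
  round: (602 − 552)² / 552 = 4.5290
  wrinkled: (134 − 184)² / 184 = 13.5870
χ² = 4.5290 + 13.5870 = 18.116

18.116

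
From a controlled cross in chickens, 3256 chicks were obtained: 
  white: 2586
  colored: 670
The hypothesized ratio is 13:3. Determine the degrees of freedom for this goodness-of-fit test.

A goodness-of-fit test with 2 phenotype classes has df = 2 − 1 = 1.

1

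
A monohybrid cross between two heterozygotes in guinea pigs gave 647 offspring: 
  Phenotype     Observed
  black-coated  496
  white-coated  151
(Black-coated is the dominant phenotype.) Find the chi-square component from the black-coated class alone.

0.238

For a monohybrid cross between heterozygotes with complete dominance, the expected phenotypic ratio is 3:1.
Expected counts for N = 647 under a 3:1 ratio (total parts = 4):
  black-coated: 647 × 3/4 = 485.25
  white-coated: 647 × 1/4 = 161.75
Contribution of black-coated: (496 − 485.25)² / 485.25 = 0.2382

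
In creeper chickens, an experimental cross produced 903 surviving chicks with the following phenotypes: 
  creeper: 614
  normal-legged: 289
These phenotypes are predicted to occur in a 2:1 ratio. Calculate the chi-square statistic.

Expected counts for N = 903 under a 2:1 ratio (total parts = 3):
  creeper: 903 × 2/3 = 602
  normal-legged: 903 × 1/3 = 301
χ² = Σ (O − E)² / E
  creeper: (614 − 602)² / 602 = 0.2392
  normal-legged: (289 − 301)² / 301 = 0.4784
χ² = 0.2392 + 0.4784 = 0.7176 ≈ 0.718

0.718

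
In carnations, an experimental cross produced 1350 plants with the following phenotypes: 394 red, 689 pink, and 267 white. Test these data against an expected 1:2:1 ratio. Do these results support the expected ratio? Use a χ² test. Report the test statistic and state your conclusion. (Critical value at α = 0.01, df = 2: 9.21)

The 1:2:1 ratio has 4 parts, so with N = 1350 the expected counts are:
  red: 1350 × 1/4 = 337.5
  pink: 1350 × 2/4 = 675
  white: 1350 × 1/4 = 337.5
χ² = Σ (O − E)² / E
  red: (394 − 337.5)² / 337.5 = 9.4585
  pink: (689 − 675)² / 675 = 0.2904
  white: (267 − 337.5)² / 337.5 = 14.7267
χ² = 9.4585 + 0.2904 + 14.7267 = 24.4756 ≈ 24.476
Degrees of freedom = 3 − 1 = 2; critical value at α = 0.01 is 9.21.
Since 24.476 > 9.21, we reject the null hypothesis — the data do not fit the 1:2:1 ratio.

24.476; not consistent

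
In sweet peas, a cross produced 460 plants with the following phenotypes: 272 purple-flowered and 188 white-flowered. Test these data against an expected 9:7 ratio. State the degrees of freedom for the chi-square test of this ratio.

1

A goodness-of-fit test with 2 phenotype classes has df = 2 − 1 = 1.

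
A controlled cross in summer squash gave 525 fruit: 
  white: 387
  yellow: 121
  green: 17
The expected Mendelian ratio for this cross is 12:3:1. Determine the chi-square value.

12.907

The 12:3:1 ratio has 16 parts, so with N = 525 the expected counts are:
  white: 525 × 12/16 = 393.75
  yellow: 525 × 3/16 = 98.4375
  green: 525 × 1/16 = 32.8125
χ² = Σ (O − E)² / E
  white: (387 − 393.75)² / 393.75 = 0.1157
  yellow: (121 − 98.4375)² / 98.4375 = 5.1715
  green: (17 − 32.8125)² / 32.8125 = 7.6201
χ² = 0.1157 + 5.1715 + 7.6201 = 12.9073 ≈ 12.907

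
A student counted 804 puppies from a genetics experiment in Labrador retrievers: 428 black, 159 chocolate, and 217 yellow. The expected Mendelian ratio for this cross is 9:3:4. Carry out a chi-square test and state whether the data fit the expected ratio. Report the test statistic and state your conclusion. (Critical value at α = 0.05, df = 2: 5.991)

Total ratio parts = 16. Expected numbers out of 804:
  black: 804 × 9/16 = 452.25
  chocolate: 804 × 3/16 = 150.75
  yellow: 804 × 4/16 = 201
χ² = Σ (O − E)² / E
  black: (428 − 452.25)² / 452.25 = 1.3003
  chocolate: (159 − 150.75)² / 150.75 = 0.4515
  yellow: (217 − 201)² / 201 = 1.2736
χ² = 1.3003 + 0.4515 + 1.2736 = 3.0254 ≈ 3.025
Degrees of freedom = 3 − 1 = 2; critical value at α = 0.05 is 5.991.
Since 3.025 < 5.991, we fail to reject the null hypothesis — the data are consistent with the 9:3:4 ratio.

3.025; consistent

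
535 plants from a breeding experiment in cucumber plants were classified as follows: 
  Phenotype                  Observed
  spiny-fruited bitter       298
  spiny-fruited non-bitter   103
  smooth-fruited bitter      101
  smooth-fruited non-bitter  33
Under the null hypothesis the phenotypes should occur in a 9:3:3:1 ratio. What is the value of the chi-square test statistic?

Expected counts for N = 535 under a 9:3:3:1 ratio (total parts = 16):
  spiny-fruited bitter: 535 × 9/16 = 300.9375
  spiny-fruited non-bitter: 535 × 3/16 = 100.3125
  smooth-fruited bitter: 535 × 3/16 = 100.3125
  smooth-fruited non-bitter: 535 × 1/16 = 33.4375
χ² = Σ (O − E)² / E
  spiny-fruited bitter: (298 − 300.9375)² / 300.9375 = 0.0287
  spiny-fruited non-bitter: (103 − 100.3125)² / 100.3125 = 0.0720
  smooth-fruited bitter: (101 − 100.3125)² / 100.3125 = 0.0047
  smooth-fruited non-bitter: (33 − 33.4375)² / 33.4375 = 0.0057
χ² = 0.0287 + 0.0720 + 0.0047 + 0.0057 = 0.1111 ≈ 0.111

0.111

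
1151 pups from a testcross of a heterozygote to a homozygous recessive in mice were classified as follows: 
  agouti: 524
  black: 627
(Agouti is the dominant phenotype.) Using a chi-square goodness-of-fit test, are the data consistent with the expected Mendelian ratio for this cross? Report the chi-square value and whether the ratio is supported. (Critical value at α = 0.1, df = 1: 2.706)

9.217; not consistent

A testcross of a heterozygote (Aa × aa) gives a 1:1 phenotypic ratio.
Expected counts for N = 1151 under a 1:1 ratio (total parts = 2):
  agouti: 1151 × 1/2 = 575.5
  black: 1151 × 1/2 = 575.5
χ² = Σ (O − E)² / E
  agouti: (524 − 575.5)² / 575.5 = 4.6086
  black: (627 − 575.5)² / 575.5 = 4.6086
χ² = 4.6086 + 4.6086 = 9.2172 ≈ 9.217
Degrees of freedom = 2 − 1 = 1; critical value at α = 0.1 is 2.706.
Since 9.217 > 2.706, we reject the null hypothesis — the data do not fit the 1:1 ratio.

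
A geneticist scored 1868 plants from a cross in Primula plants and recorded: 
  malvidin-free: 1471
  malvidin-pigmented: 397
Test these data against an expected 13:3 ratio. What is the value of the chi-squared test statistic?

7.680

The 13:3 ratio has 16 parts, so with N = 1868 the expected counts are:
  malvidin-free: 1868 × 13/16 = 1517.75
  malvidin-pigmented: 1868 × 3/16 = 350.25
χ² = Σ (O − E)² / E
  malvidin-free: (1471 − 1517.75)² / 1517.75 = 1.4400
  malvidin-pigmented: (397 − 350.25)² / 350.25 = 6.2400
χ² = 1.4400 + 6.2400 = 7.680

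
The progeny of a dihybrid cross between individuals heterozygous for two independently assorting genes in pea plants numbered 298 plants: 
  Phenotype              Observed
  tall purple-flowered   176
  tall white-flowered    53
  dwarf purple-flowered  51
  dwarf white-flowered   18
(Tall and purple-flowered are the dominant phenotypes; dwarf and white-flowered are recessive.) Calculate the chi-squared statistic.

A dihybrid F₂ with independent assortment and complete dominance at both loci gives a 9:3:3:1 phenotypic ratio.
Total ratio parts = 16. Expected numbers out of 298:
  tall purple-flowered: 298 × 9/16 = 167.625
  tall white-flowered: 298 × 3/16 = 55.875
  dwarf purple-flowered: 298 × 3/16 = 55.875
  dwarf white-flowered: 298 × 1/16 = 18.625
χ² = Σ (O − E)² / E
  tall purple-flowered: (176 − 167.625)² / 167.625 = 0.4184
  tall white-flowered: (53 − 55.875)² / 55.875 = 0.1479
  dwarf purple-flowered: (51 − 55.875)² / 55.875 = 0.4253
  dwarf white-flowered: (18 − 18.625)² / 18.625 = 0.0210
χ² = 0.4184 + 0.1479 + 0.4253 + 0.0210 = 1.0126 ≈ 1.013

1.013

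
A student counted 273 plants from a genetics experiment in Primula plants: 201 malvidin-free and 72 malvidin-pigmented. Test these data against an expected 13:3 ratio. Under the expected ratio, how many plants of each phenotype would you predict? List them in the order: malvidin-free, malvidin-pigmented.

Expected counts for N = 273 under a 13:3 ratio (total parts = 16):
  malvidin-free: 273 × 13/16 = 221.8125
  malvidin-pigmented: 273 × 3/16 = 51.1875

221.8125, 51.1875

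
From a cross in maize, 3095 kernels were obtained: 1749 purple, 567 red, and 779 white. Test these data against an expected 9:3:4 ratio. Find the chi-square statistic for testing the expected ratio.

0.378

The 9:3:4 ratio has 16 parts, so with N = 3095 the expected counts are:
  purple: 3095 × 9/16 = 1740.9375
  red: 3095 × 3/16 = 580.3125
  white: 3095 × 4/16 = 773.75
χ² = Σ (O − E)² / E
  purple: (1749 − 1740.9375)² / 1740.9375 = 0.0373
  red: (567 − 580.3125)² / 580.3125 = 0.3054
  white: (779 − 773.75)² / 773.75 = 0.0356
χ² = 0.0373 + 0.3054 + 0.0356 = 0.3783 ≈ 0.378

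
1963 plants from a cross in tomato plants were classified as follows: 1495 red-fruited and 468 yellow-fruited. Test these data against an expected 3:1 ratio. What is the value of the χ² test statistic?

Expected counts for N = 1963 under a 3:1 ratio (total parts = 4):
  red-fruited: 1963 × 3/4 = 1472.25
  yellow-fruited: 1963 × 1/4 = 490.75
χ² = Σ (O − E)² / E
  red-fruited: (1495 − 1472.25)² / 1472.25 = 0.3515
  yellow-fruited: (468 − 490.75)² / 490.75 = 1.0546
χ² = 0.3515 + 1.0546 = 1.4061 ≈ 1.406

1.406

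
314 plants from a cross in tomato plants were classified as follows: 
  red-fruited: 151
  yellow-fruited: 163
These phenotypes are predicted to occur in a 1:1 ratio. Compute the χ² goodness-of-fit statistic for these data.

Total ratio parts = 2. Expected numbers out of 314:
  red-fruited: 314 × 1/2 = 157
  yellow-fruited: 314 × 1/2 = 157
χ² = Σ (O − E)² / E
  red-fruited: (151 − 157)² / 157 = 0.2293
  yellow-fruited: (163 − 157)² / 157 = 0.2293
χ² = 0.2293 + 0.2293 = 0.4586 ≈ 0.459

0.459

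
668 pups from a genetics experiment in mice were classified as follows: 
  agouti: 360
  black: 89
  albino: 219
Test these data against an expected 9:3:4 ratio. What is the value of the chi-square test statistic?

The 9:3:4 ratio has 16 parts, so with N = 668 the expected counts are:
  agouti: 668 × 9/16 = 375.75
  black: 668 × 3/16 = 125.25
  albino: 668 × 4/16 = 167
χ² = Σ (O − E)² / E
  agouti: (360 − 375.75)² / 375.75 = 0.6602
  black: (89 − 125.25)² / 125.25 = 10.4915
  albino: (219 − 167)² / 167 = 16.1916
χ² = 0.6602 + 10.4915 + 16.1916 = 27.3433 ≈ 27.343

27.343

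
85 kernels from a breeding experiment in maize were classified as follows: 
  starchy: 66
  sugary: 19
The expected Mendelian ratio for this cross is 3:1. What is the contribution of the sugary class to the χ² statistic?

Under the 3:1 hypothesis (Σ ratio = 4, N = 85):
  starchy: 85 × 3/4 = 63.75
  sugary: 85 × 1/4 = 21.25
Contribution of sugary: (19 − 21.25)² / 21.25 = 0.2382

0.238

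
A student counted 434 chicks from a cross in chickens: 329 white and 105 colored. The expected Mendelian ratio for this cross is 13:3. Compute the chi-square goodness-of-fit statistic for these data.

Under the 13:3 hypothesis (Σ ratio = 16, N = 434):
  white: 434 × 13/16 = 352.625
  colored: 434 × 3/16 = 81.375
χ² = Σ (O − E)² / E
  white: (329 − 352.625)² / 352.625 = 1.5828
  colored: (105 − 81.375)² / 81.375 = 6.8589
χ² = 1.5828 + 6.8589 = 8.4417 ≈ 8.442

8.442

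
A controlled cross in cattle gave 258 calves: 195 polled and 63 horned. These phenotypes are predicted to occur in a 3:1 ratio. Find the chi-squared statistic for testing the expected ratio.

0.047

Expected counts for N = 258 under a 3:1 ratio (total parts = 4):
  polled: 258 × 3/4 = 193.5
  horned: 258 × 1/4 = 64.5
χ² = Σ (O − E)² / E
  polled: (195 − 193.5)² / 193.5 = 0.0116
  horned: (63 − 64.5)² / 64.5 = 0.0349
χ² = 0.0116 + 0.0349 = 0.0465 ≈ 0.047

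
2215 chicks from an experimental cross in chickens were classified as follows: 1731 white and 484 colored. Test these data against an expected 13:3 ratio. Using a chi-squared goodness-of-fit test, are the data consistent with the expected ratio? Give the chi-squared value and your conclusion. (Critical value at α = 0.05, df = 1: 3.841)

The 13:3 ratio has 16 parts, so with N = 2215 the expected counts are:
  white: 2215 × 13/16 = 1799.6875
  colored: 2215 × 3/16 = 415.3125
χ² = Σ (O − E)² / E
  white: (1731 − 1799.6875)² / 1799.6875 = 2.6216
  colored: (484 − 415.3125)² / 415.3125 = 11.3601
χ² = 2.6216 + 11.3601 = 13.9817 ≈ 13.982
Degrees of freedom = 2 − 1 = 1; critical value at α = 0.05 is 3.841.
Since 13.982 > 3.841, we reject the null hypothesis — the data do not fit the 13:3 ratio.

13.982; not consistent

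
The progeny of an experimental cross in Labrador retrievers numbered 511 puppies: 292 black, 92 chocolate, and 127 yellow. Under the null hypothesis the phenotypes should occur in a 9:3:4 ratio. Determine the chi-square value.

0.229

The 9:3:4 ratio has 16 parts, so with N = 511 the expected counts are:
  black: 511 × 9/16 = 287.4375
  chocolate: 511 × 3/16 = 95.8125
  yellow: 511 × 4/16 = 127.75
χ² = Σ (O − E)² / E
  black: (292 − 287.4375)² / 287.4375 = 0.0724
  chocolate: (92 − 95.8125)² / 95.8125 = 0.1517
  yellow: (127 − 127.75)² / 127.75 = 0.0044
χ² = 0.0724 + 0.1517 + 0.0044 = 0.2285 ≈ 0.229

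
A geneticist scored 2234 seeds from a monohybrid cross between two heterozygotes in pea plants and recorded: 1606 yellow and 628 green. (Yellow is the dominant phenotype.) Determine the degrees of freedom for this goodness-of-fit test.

1

For a monohybrid cross between heterozygotes with complete dominance, the expected phenotypic ratio is 3:1.
A goodness-of-fit test with 2 phenotype classes has df = 2 − 1 = 1.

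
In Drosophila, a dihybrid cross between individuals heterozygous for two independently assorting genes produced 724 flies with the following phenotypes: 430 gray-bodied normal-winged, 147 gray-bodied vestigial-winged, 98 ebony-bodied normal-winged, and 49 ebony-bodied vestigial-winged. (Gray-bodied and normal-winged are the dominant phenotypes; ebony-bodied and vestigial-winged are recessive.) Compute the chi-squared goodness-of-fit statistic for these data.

A dihybrid F₂ with independent assortment and complete dominance at both loci gives a 9:3:3:1 phenotypic ratio.
Total ratio parts = 16. Expected numbers out of 724:
  gray-bodied normal-winged: 724 × 9/16 = 407.25
  gray-bodied vestigial-winged: 724 × 3/16 = 135.75
  ebony-bodied normal-winged: 724 × 3/16 = 135.75
  ebony-bodied vestigial-winged: 724 × 1/16 = 45.25
χ² = Σ (O − E)² / E
  gray-bodied normal-winged: (430 − 407.25)² / 407.25 = 1.2709
  gray-bodied vestigial-winged: (147 − 135.75)² / 135.75 = 0.9323
  ebony-bodied normal-winged: (98 − 135.75)² / 135.75 = 10.4977
  ebony-bodied vestigial-winged: (49 − 45.25)² / 45.25 = 0.3108
χ² = 1.2709 + 0.9323 + 10.4977 + 0.3108 = 13.0117 ≈ 13.012

13.012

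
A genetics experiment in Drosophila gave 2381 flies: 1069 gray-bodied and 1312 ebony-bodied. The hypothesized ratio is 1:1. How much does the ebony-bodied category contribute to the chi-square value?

12.400

Under the 1:1 hypothesis (Σ ratio = 2, N = 2381):
  gray-bodied: 2381 × 1/2 = 1190.5
  ebony-bodied: 2381 × 1/2 = 1190.5
Contribution of ebony-bodied: (1312 − 1190.5)² / 1190.5 = 12.4000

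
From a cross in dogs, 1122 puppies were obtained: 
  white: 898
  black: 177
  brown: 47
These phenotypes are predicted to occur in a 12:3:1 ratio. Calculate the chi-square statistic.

Expected counts for N = 1122 under a 12:3:1 ratio (total parts = 16):
  white: 1122 × 12/16 = 841.5
  black: 1122 × 3/16 = 210.375
  brown: 1122 × 1/16 = 70.125
χ² = Σ (O − E)² / E
  white: (898 − 841.5)² / 841.5 = 3.7935
  black: (177 − 210.375)² / 210.375 = 5.2948
  brown: (47 − 70.125)² / 70.125 = 7.6259
χ² = 3.7935 + 5.2948 + 7.6259 = 16.7142 ≈ 16.714

16.714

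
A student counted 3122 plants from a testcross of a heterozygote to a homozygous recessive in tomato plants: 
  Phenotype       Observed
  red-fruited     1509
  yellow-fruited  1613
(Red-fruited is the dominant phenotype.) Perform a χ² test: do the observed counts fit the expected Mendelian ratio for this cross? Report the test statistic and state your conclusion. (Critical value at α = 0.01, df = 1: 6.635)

A testcross of a heterozygote (Aa × aa) gives a 1:1 phenotypic ratio.
The 1:1 ratio has 2 parts, so with N = 3122 the expected counts are:
  red-fruited: 3122 × 1/2 = 1561
  yellow-fruited: 3122 × 1/2 = 1561
χ² = Σ (O − E)² / E
  red-fruited: (1509 − 1561)² / 1561 = 1.7322
  yellow-fruited: (1613 − 1561)² / 1561 = 1.7322
χ² = 1.7322 + 1.7322 = 3.4644 ≈ 3.464
Degrees of freedom = 2 − 1 = 1; critical value at α = 0.01 is 6.635.
Since 3.464 < 6.635, we fail to reject the null hypothesis — the data are consistent with the 1:1 ratio.

3.464; consistent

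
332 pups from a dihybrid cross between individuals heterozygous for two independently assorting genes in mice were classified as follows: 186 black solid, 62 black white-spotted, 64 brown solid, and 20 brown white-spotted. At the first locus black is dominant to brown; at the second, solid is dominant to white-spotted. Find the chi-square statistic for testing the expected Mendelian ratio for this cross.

A dihybrid F₂ with independent assortment and complete dominance at both loci gives a 9:3:3:1 phenotypic ratio.
The 9:3:3:1 ratio has 16 parts, so with N = 332 the expected counts are:
  black solid: 332 × 9/16 = 186.75
  black white-spotted: 332 × 3/16 = 62.25
  brown solid: 332 × 3/16 = 62.25
  brown white-spotted: 332 × 1/16 = 20.75
χ² = Σ (O − E)² / E
  black solid: (186 − 186.75)² / 186.75 = 0.0030
  black white-spotted: (62 − 62.25)² / 62.25 = 0.0010
  brown solid: (64 − 62.25)² / 62.25 = 0.0492
  brown white-spotted: (20 − 20.75)² / 20.75 = 0.0271
χ² = 0.0030 + 0.0010 + 0.0492 + 0.0271 = 0.0803 ≈ 0.080

0.080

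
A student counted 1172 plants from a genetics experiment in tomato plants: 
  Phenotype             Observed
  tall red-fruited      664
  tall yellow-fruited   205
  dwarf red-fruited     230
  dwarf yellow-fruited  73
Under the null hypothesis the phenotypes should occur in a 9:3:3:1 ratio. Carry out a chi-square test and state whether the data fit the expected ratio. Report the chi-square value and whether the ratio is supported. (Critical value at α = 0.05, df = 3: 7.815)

Expected counts for N = 1172 under a 9:3:3:1 ratio (total parts = 16):
  tall red-fruited: 1172 × 9/16 = 659.25
  tall yellow-fruited: 1172 × 3/16 = 219.75
  dwarf red-fruited: 1172 × 3/16 = 219.75
  dwarf yellow-fruited: 1172 × 1/16 = 73.25
χ² = Σ (O − E)² / E
  tall red-fruited: (664 − 659.25)² / 659.25 = 0.0342
  tall yellow-fruited: (205 − 219.75)² / 219.75 = 0.9900
  dwarf red-fruited: (230 − 219.75)² / 219.75 = 0.4781
  dwarf yellow-fruited: (73 − 73.25)² / 73.25 = 0.0009
χ² = 0.0342 + 0.9900 + 0.4781 + 0.0009 = 1.5032 ≈ 1.503
Degrees of freedom = 4 − 1 = 3; critical value at α = 0.05 is 7.815.
Since 1.503 < 7.815, we fail to reject the null hypothesis — the data are consistent with the 9:3:3:1 ratio.

1.503; consistent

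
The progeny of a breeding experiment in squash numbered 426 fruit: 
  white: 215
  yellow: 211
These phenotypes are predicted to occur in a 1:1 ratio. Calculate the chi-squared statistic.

Total ratio parts = 2. Expected numbers out of 426:
  white: 426 × 1/2 = 213
  yellow: 426 × 1/2 = 213
χ² = Σ (O − E)² / E
  white: (215 − 213)² / 213 = 0.0188
  yellow: (211 − 213)² / 213 = 0.0188
χ² = 0.0188 + 0.0188 = 0.0376 ≈ 0.038

0.038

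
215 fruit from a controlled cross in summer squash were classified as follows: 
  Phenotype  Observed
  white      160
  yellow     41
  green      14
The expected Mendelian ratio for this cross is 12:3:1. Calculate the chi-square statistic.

0.045

Expected counts for N = 215 under a 12:3:1 ratio (total parts = 16):
  white: 215 × 12/16 = 161.25
  yellow: 215 × 3/16 = 40.3125
  green: 215 × 1/16 = 13.4375
χ² = Σ (O − E)² / E
  white: (160 − 161.25)² / 161.25 = 0.0097
  yellow: (41 − 40.3125)² / 40.3125 = 0.0117
  green: (14 − 13.4375)² / 13.4375 = 0.0235
χ² = 0.0097 + 0.0117 + 0.0235 = 0.0449 ≈ 0.045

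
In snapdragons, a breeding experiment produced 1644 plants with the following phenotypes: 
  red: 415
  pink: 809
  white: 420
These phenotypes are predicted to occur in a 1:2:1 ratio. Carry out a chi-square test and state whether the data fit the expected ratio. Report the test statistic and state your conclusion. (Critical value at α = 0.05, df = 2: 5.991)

The 1:2:1 ratio has 4 parts, so with N = 1644 the expected counts are:
  red: 1644 × 1/4 = 411
  pink: 1644 × 2/4 = 822
  white: 1644 × 1/4 = 411
χ² = Σ (O − E)² / E
  red: (415 − 411)² / 411 = 0.0389
  pink: (809 − 822)² / 822 = 0.2056
  white: (420 − 411)² / 411 = 0.1971
χ² = 0.0389 + 0.2056 + 0.1971 = 0.4416 ≈ 0.442
Degrees of freedom = 3 − 1 = 2; critical value at α = 0.05 is 5.991.
Since 0.442 < 5.991, we fail to reject the null hypothesis — the data are consistent with the 1:2:1 ratio.

0.442; consistent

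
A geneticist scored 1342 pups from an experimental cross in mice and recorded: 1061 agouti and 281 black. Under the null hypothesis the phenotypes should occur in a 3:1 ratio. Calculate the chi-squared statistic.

The 3:1 ratio has 4 parts, so with N = 1342 the expected counts are:
  agouti: 1342 × 3/4 = 1006.5
  black: 1342 × 1/4 = 335.5
χ² = Σ (O − E)² / E
  agouti: (1061 − 1006.5)² / 1006.5 = 2.9511
  black: (281 − 335.5)² / 335.5 = 8.8532
χ² = 2.9511 + 8.8532 = 11.8043 ≈ 11.804

11.804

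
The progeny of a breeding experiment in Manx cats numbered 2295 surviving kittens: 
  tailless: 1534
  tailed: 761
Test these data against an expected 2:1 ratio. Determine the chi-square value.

The 2:1 ratio has 3 parts, so with N = 2295 the expected counts are:
  tailless: 2295 × 2/3 = 1530
  tailed: 2295 × 1/3 = 765
χ² = Σ (O − E)² / E
  tailless: (1534 − 1530)² / 1530 = 0.0105
  tailed: (761 − 765)² / 765 = 0.0209
χ² = 0.0105 + 0.0209 = 0.0314 ≈ 0.031

0.031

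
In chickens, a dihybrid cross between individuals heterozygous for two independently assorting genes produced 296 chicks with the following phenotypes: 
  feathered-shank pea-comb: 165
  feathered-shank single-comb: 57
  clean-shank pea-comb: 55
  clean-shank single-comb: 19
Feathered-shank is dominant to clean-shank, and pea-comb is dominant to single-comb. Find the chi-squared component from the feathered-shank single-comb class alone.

A dihybrid F₂ with independent assortment and complete dominance at both loci gives a 9:3:3:1 phenotypic ratio.
Total ratio parts = 16. Expected numbers out of 296:
  feathered-shank pea-comb: 296 × 9/16 = 166.5
  feathered-shank single-comb: 296 × 3/16 = 55.5
  clean-shank pea-comb: 296 × 3/16 = 55.5
  clean-shank single-comb: 296 × 1/16 = 18.5
Contribution of feathered-shank single-comb: (57 − 55.5)² / 55.5 = 0.0405

0.041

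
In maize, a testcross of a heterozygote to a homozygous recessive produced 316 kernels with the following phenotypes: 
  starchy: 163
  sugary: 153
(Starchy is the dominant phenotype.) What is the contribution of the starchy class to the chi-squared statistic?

A testcross of a heterozygote (Aa × aa) gives a 1:1 phenotypic ratio.
Under the 1:1 hypothesis (Σ ratio = 2, N = 316):
  starchy: 316 × 1/2 = 158
  sugary: 316 × 1/2 = 158
Contribution of starchy: (163 − 158)² / 158 = 0.1582

0.158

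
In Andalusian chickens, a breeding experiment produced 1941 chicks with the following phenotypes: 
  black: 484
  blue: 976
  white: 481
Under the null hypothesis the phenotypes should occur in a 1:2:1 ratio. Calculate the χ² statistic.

The 1:2:1 ratio has 4 parts, so with N = 1941 the expected counts are:
  black: 1941 × 1/4 = 485.25
  blue: 1941 × 2/4 = 970.5
  white: 1941 × 1/4 = 485.25
χ² = Σ (O − E)² / E
  black: (484 − 485.25)² / 485.25 = 0.0032
  blue: (976 − 970.5)² / 970.5 = 0.0312
  white: (481 − 485.25)² / 485.25 = 0.0372
χ² = 0.0032 + 0.0312 + 0.0372 = 0.0716 ≈ 0.072

0.072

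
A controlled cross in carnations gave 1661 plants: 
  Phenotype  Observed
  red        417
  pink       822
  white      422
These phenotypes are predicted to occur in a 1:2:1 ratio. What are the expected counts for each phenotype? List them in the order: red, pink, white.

The 1:2:1 ratio has 4 parts, so with N = 1661 the expected counts are:
  red: 1661 × 1/4 = 415.25
  pink: 1661 × 2/4 = 830.5
  white: 1661 × 1/4 = 415.25

415.25, 830.5, 415.25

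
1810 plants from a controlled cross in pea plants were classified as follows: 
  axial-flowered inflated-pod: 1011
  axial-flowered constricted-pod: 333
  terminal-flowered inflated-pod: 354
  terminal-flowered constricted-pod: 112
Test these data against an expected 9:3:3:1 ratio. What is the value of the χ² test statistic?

0.811

Under the 9:3:3:1 hypothesis (Σ ratio = 16, N = 1810):
  axial-flowered inflated-pod: 1810 × 9/16 = 1018.125
  axial-flowered constricted-pod: 1810 × 3/16 = 339.375
  terminal-flowered inflated-pod: 1810 × 3/16 = 339.375
  terminal-flowered constricted-pod: 1810 × 1/16 = 113.125
χ² = Σ (O − E)² / E
  axial-flowered inflated-pod: (1011 − 1018.125)² / 1018.125 = 0.0499
  axial-flowered constricted-pod: (333 − 339.375)² / 339.375 = 0.1198
  terminal-flowered inflated-pod: (354 − 339.375)² / 339.375 = 0.6302
  terminal-flowered constricted-pod: (112 − 113.125)² / 113.125 = 0.0112
χ² = 0.0499 + 0.1198 + 0.6302 + 0.0112 = 0.8111 ≈ 0.811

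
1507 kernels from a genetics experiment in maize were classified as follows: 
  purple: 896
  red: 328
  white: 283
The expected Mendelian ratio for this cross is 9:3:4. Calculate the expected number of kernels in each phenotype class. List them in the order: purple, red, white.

The 9:3:4 ratio has 16 parts, so with N = 1507 the expected counts are:
  purple: 1507 × 9/16 = 847.6875
  red: 1507 × 3/16 = 282.5625
  white: 1507 × 4/16 = 376.75

847.6875, 282.5625, 376.75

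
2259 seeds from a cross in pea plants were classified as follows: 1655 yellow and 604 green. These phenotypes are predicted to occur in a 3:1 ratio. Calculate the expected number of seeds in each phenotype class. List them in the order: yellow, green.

1694.25, 564.75

The 3:1 ratio has 4 parts, so with N = 2259 the expected counts are:
  yellow: 2259 × 3/4 = 1694.25
  green: 2259 × 1/4 = 564.75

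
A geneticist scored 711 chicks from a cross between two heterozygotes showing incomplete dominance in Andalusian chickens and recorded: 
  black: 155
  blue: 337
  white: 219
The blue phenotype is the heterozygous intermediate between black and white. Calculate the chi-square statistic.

13.447

With incomplete dominance, a heterozygote × heterozygote cross gives a 1:2:1 phenotypic ratio.
Total ratio parts = 4. Expected numbers out of 711:
  black: 711 × 1/4 = 177.75
  blue: 711 × 2/4 = 355.5
  white: 711 × 1/4 = 177.75
χ² = Σ (O − E)² / E
  black: (155 − 177.75)² / 177.75 = 2.9117
  blue: (337 − 355.5)² / 355.5 = 0.9627
  white: (219 − 177.75)² / 177.75 = 9.5728
χ² = 2.9117 + 0.9627 + 9.5728 = 13.4472 ≈ 13.447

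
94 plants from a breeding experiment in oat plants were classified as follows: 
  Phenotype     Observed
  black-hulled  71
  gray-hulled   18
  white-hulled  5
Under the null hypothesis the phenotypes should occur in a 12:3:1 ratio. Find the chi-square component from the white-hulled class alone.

Under the 12:3:1 hypothesis (Σ ratio = 16, N = 94):
  black-hulled: 94 × 12/16 = 70.5
  gray-hulled: 94 × 3/16 = 17.625
  white-hulled: 94 × 1/16 = 5.875
Contribution of white-hulled: (5 − 5.875)² / 5.875 = 0.1303

0.130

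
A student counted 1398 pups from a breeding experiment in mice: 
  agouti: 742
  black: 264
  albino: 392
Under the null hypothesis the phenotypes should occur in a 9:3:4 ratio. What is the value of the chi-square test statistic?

7.686

The 9:3:4 ratio has 16 parts, so with N = 1398 the expected counts are:
  agouti: 1398 × 9/16 = 786.375
  black: 1398 × 3/16 = 262.125
  albino: 1398 × 4/16 = 349.5
χ² = Σ (O − E)² / E
  agouti: (742 − 786.375)² / 786.375 = 2.5041
  black: (264 − 262.125)² / 262.125 = 0.0134
  albino: (392 − 349.5)² / 349.5 = 5.1681
χ² = 2.5041 + 0.0134 + 5.1681 = 7.6856 ≈ 7.686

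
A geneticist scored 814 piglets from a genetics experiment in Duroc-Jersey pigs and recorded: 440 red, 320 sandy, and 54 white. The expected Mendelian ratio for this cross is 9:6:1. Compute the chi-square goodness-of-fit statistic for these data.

Total ratio parts = 16. Expected numbers out of 814:
  red: 814 × 9/16 = 457.875
  sandy: 814 × 6/16 = 305.25
  white: 814 × 1/16 = 50.875
χ² = Σ (O − E)² / E
  red: (440 − 457.875)² / 457.875 = 0.6978
  sandy: (320 − 305.25)² / 305.25 = 0.7127
  white: (54 − 50.875)² / 50.875 = 0.1920
χ² = 0.6978 + 0.7127 + 0.1920 = 1.6025 ≈ 1.603

1.603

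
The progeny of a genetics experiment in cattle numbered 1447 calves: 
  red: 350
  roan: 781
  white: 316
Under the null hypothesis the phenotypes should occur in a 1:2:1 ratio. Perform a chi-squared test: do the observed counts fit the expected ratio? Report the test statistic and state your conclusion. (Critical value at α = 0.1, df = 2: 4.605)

Total ratio parts = 4. Expected numbers out of 1447:
  red: 1447 × 1/4 = 361.75
  roan: 1447 × 2/4 = 723.5
  white: 1447 × 1/4 = 361.75
χ² = Σ (O − E)² / E
  red: (350 − 361.75)² / 361.75 = 0.3817
  roan: (781 − 723.5)² / 723.5 = 4.5698
  white: (316 − 361.75)² / 361.75 = 5.7859
χ² = 0.3817 + 4.5698 + 5.7859 = 10.7374 ≈ 10.737
Degrees of freedom = 3 − 1 = 2; critical value at α = 0.1 is 4.605.
Since 10.737 > 4.605, we reject the null hypothesis — the data do not fit the 1:2:1 ratio.

10.737; not consistent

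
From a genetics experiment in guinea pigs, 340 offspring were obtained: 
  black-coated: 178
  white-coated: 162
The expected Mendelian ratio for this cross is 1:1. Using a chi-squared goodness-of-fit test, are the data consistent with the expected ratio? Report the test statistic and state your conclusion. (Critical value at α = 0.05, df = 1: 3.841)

0.753; consistent

The 1:1 ratio has 2 parts, so with N = 340 the expected counts are:
  black-coated: 340 × 1/2 = 170
  white-coated: 340 × 1/2 = 170
χ² = Σ (O − E)² / E
  black-coated: (178 − 170)² / 170 = 0.3765
  white-coated: (162 − 170)² / 170 = 0.3765
χ² = 0.3765 + 0.3765 = 0.753
Degrees of freedom = 2 − 1 = 1; critical value at α = 0.05 is 3.841.
Since 0.753 < 3.841, we fail to reject the null hypothesis — the data are consistent with the 1:1 ratio.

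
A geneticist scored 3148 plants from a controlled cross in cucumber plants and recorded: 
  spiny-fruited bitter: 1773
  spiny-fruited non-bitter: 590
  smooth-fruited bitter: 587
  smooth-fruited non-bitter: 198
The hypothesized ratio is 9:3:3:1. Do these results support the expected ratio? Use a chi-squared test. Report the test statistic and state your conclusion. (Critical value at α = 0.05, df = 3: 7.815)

0.029; consistent

Expected counts for N = 3148 under a 9:3:3:1 ratio (total parts = 16):
  spiny-fruited bitter: 3148 × 9/16 = 1770.75
  spiny-fruited non-bitter: 3148 × 3/16 = 590.25
  smooth-fruited bitter: 3148 × 3/16 = 590.25
  smooth-fruited non-bitter: 3148 × 1/16 = 196.75
χ² = Σ (O − E)² / E
  spiny-fruited bitter: (1773 − 1770.75)² / 1770.75 = 0.0029
  spiny-fruited non-bitter: (590 − 590.25)² / 590.25 = 0.0001
  smooth-fruited bitter: (587 − 590.25)² / 590.25 = 0.0179
  smooth-fruited non-bitter: (198 − 196.75)² / 196.75 = 0.0079
χ² = 0.0029 + 0.0001 + 0.0179 + 0.0079 = 0.0288 ≈ 0.029
Degrees of freedom = 4 − 1 = 3; critical value at α = 0.05 is 7.815.
Since 0.029 < 7.815, we fail to reject the null hypothesis — the data are consistent with the 9:3:3:1 ratio.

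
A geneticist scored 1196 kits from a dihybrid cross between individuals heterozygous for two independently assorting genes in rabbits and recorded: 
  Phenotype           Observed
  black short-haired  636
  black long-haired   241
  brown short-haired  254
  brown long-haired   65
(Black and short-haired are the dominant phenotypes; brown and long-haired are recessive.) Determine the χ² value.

8.477

A dihybrid F₂ with independent assortment and complete dominance at both loci gives a 9:3:3:1 phenotypic ratio.
Expected counts for N = 1196 under a 9:3:3:1 ratio (total parts = 16):
  black short-haired: 1196 × 9/16 = 672.75
  black long-haired: 1196 × 3/16 = 224.25
  brown short-haired: 1196 × 3/16 = 224.25
  brown long-haired: 1196 × 1/16 = 74.75
χ² = Σ (O − E)² / E
  black short-haired: (636 − 672.75)² / 672.75 = 2.0075
  black long-haired: (241 − 224.25)² / 224.25 = 1.2511
  brown short-haired: (254 − 224.25)² / 224.25 = 3.9468
  brown long-haired: (65 − 74.75)² / 74.75 = 1.2717
χ² = 2.0075 + 1.2511 + 3.9468 + 1.2717 = 8.4771 ≈ 8.477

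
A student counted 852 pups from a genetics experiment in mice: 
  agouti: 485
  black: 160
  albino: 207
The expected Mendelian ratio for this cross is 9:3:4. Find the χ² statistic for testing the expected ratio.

0.238

Total ratio parts = 16. Expected numbers out of 852:
  agouti: 852 × 9/16 = 479.25
  black: 852 × 3/16 = 159.75
  albino: 852 × 4/16 = 213
χ² = Σ (O − E)² / E
  agouti: (485 − 479.25)² / 479.25 = 0.0690
  black: (160 − 159.75)² / 159.75 = 0.0004
  albino: (207 − 213)² / 213 = 0.1690
χ² = 0.0690 + 0.0004 + 0.1690 = 0.2384 ≈ 0.238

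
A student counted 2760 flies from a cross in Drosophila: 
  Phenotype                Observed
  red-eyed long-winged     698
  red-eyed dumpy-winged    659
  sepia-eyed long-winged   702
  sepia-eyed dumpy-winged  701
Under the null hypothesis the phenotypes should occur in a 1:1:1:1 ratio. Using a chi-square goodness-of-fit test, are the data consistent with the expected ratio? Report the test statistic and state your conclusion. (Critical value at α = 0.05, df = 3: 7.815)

1.870; consistent

Under the 1:1:1:1 hypothesis (Σ ratio = 4, N = 2760):
  red-eyed long-winged: 2760 × 1/4 = 690
  red-eyed dumpy-winged: 2760 × 1/4 = 690
  sepia-eyed long-winged: 2760 × 1/4 = 690
  sepia-eyed dumpy-winged: 2760 × 1/4 = 690
χ² = Σ (O − E)² / E
  red-eyed long-winged: (698 − 690)² / 690 = 0.0928
  red-eyed dumpy-winged: (659 − 690)² / 690 = 1.3928
  sepia-eyed long-winged: (702 − 690)² / 690 = 0.2087
  sepia-eyed dumpy-winged: (701 − 690)² / 690 = 0.1754
χ² = 0.0928 + 1.3928 + 0.2087 + 0.1754 = 1.8697 ≈ 1.870
Degrees of freedom = 4 − 1 = 3; critical value at α = 0.05 is 7.815.
Since 1.870 < 7.815, we fail to reject the null hypothesis — the data are consistent with the 1:1:1:1 ratio.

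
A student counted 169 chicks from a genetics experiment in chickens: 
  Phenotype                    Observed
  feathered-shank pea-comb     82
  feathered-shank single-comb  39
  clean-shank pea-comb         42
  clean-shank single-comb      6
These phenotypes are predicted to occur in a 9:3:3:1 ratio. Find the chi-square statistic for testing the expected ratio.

Total ratio parts = 16. Expected numbers out of 169:
  feathered-shank pea-comb: 169 × 9/16 = 95.0625
  feathered-shank single-comb: 169 × 3/16 = 31.6875
  clean-shank pea-comb: 169 × 3/16 = 31.6875
  clean-shank single-comb: 169 × 1/16 = 10.5625
χ² = Σ (O − E)² / E
  feathered-shank pea-comb: (82 − 95.0625)² / 95.0625 = 1.7949
  feathered-shank single-comb: (39 − 31.6875)² / 31.6875 = 1.6875
  clean-shank pea-comb: (42 − 31.6875)² / 31.6875 = 3.3561
  clean-shank single-comb: (6 − 10.5625)² / 10.5625 = 1.9708
χ² = 1.7949 + 1.6875 + 3.3561 + 1.9708 = 8.8093 ≈ 8.809

8.809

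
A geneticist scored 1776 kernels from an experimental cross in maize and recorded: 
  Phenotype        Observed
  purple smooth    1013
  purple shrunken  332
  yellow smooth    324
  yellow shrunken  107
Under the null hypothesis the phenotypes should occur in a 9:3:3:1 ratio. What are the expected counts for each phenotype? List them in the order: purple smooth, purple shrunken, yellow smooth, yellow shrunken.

999, 333, 333, 111

The 9:3:3:1 ratio has 16 parts, so with N = 1776 the expected counts are:
  purple smooth: 1776 × 9/16 = 999
  purple shrunken: 1776 × 3/16 = 333
  yellow smooth: 1776 × 3/16 = 333
  yellow shrunken: 1776 × 1/16 = 111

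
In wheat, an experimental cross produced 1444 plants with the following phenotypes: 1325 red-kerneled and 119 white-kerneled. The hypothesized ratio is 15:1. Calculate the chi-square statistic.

Under the 15:1 hypothesis (Σ ratio = 16, N = 1444):
  red-kerneled: 1444 × 15/16 = 1353.75
  white-kerneled: 1444 × 1/16 = 90.25
χ² = Σ (O − E)² / E
  red-kerneled: (1325 − 1353.75)² / 1353.75 = 0.6106
  white-kerneled: (119 − 90.25)² / 90.25 = 9.1586
χ² = 0.6106 + 9.1586 = 9.7692 ≈ 9.769

9.769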